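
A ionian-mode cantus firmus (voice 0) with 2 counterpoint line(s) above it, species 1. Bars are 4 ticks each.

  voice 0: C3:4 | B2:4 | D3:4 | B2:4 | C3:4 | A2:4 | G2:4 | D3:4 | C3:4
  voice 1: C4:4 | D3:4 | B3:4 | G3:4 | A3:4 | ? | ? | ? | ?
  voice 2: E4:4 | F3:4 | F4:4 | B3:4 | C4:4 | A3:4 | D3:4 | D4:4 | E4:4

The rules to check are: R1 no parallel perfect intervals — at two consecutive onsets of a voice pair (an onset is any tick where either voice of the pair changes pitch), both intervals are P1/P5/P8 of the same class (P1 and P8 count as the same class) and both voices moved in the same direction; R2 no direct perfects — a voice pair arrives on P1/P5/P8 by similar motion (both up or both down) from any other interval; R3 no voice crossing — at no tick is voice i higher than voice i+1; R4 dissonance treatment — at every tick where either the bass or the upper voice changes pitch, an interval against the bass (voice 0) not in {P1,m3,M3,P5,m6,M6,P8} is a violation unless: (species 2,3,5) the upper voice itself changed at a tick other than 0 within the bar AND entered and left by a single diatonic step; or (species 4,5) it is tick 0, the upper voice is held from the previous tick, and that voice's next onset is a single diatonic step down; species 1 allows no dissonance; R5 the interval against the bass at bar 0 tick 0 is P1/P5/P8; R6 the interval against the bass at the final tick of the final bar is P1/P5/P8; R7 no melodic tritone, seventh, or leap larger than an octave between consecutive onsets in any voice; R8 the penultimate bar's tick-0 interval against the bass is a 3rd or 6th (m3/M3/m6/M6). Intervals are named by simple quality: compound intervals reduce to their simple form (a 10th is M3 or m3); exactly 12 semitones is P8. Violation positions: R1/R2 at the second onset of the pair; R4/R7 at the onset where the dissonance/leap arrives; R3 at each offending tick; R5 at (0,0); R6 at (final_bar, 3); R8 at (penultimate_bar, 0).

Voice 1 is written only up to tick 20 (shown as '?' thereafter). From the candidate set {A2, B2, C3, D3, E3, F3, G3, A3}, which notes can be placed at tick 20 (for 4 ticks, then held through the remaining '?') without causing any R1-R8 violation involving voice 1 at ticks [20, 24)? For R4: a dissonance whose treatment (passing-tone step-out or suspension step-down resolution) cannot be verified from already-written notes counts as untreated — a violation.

{A3, C3, F3}

A2: violates R2
B2: violates R4,R7
C3: legal
D3: violates R2,R4
E3: violates R2
F3: legal
G3: violates R4
A3: legal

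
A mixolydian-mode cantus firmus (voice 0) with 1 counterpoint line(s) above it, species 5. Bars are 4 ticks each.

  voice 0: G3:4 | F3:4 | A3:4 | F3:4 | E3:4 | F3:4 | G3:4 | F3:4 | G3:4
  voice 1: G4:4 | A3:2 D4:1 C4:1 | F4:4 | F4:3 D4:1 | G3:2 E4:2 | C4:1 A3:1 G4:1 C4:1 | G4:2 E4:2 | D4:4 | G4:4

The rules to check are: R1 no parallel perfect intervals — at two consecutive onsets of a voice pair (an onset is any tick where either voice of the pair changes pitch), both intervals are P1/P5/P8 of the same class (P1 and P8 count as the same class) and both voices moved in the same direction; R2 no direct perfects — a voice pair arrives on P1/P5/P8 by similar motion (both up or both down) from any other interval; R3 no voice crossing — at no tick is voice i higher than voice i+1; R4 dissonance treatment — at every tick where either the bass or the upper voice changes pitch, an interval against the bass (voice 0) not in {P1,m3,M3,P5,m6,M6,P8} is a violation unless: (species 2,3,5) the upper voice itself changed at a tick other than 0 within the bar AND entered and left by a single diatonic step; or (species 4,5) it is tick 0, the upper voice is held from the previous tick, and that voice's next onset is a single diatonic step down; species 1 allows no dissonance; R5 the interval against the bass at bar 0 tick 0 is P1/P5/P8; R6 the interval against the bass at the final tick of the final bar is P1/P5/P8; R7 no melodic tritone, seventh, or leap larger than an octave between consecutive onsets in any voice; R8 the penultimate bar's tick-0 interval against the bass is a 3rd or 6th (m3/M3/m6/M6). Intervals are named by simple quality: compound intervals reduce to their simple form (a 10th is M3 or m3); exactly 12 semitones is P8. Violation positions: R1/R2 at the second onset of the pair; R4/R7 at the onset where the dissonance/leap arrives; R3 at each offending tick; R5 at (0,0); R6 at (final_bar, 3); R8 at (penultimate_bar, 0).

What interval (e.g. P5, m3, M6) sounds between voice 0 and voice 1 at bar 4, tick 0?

m3

voice 0=E3 voice 1=G3 -> m3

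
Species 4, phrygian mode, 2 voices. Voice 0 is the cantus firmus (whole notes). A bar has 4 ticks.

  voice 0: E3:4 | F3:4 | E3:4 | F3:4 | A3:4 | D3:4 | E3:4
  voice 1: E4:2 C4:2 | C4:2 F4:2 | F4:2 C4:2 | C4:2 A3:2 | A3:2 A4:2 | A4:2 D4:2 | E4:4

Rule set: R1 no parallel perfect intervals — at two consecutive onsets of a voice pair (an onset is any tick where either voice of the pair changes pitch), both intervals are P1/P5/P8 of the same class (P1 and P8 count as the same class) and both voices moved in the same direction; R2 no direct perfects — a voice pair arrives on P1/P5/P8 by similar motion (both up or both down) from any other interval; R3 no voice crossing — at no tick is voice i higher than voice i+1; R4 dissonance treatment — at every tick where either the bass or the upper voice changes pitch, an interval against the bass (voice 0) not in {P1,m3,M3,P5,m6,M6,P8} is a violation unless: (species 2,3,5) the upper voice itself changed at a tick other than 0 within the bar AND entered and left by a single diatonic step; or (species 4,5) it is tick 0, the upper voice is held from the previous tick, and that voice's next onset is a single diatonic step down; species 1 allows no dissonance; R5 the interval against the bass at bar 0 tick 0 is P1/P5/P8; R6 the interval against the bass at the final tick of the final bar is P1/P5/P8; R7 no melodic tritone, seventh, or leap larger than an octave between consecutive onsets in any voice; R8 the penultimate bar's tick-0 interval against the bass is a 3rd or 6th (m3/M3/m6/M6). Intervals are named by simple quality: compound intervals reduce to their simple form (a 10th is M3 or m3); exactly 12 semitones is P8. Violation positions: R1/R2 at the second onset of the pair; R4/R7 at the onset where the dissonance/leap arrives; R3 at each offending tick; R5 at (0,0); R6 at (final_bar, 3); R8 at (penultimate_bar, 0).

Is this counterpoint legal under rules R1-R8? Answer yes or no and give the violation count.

No (3 violations)

bar 0: v0=E3 v1=E4 (P8)
bar 1: v0=F3 v1=C4 (P5)
bar 2: v0=E3 v1=F4 (m2)
bar 3: v0=F3 v1=C4 (P5)
bar 4: v0=A3 v1=A3 (P1)
bar 5: v0=D3 v1=A4 (P5)
bar 6: v0=E3 v1=E4 (P8)
  R4 @ bar2.0: E3/F4 m2 untreated
  R8 @ bar5.0: penult P5 not 3rd/6th
  R1 @ bar6.0: D3/D4 P8 -> E3/E4 P8 similar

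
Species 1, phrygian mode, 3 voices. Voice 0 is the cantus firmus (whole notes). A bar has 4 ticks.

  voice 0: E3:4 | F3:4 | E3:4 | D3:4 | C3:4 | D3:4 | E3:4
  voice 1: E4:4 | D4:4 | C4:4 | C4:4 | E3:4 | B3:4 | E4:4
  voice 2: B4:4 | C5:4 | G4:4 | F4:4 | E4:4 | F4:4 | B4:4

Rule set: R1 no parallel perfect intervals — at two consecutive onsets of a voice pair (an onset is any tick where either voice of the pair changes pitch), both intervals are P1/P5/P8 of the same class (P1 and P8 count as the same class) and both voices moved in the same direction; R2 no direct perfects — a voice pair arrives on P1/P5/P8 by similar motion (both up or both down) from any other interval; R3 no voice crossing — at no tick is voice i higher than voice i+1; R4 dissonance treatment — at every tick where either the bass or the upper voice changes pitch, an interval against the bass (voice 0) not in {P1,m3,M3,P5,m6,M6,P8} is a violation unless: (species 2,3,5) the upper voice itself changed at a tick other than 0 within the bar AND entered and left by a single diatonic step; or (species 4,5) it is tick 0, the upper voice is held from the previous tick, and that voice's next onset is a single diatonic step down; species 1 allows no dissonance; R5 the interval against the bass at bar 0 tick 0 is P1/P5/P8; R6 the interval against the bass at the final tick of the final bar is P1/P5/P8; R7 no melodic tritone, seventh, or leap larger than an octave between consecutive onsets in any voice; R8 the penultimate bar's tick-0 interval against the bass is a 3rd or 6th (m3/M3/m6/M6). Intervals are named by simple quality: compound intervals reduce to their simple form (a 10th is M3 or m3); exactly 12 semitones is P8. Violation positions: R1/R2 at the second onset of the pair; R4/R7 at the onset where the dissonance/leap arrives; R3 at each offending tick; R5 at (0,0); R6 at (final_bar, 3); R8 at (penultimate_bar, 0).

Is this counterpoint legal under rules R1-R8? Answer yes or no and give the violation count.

No (8 violations)

bar 0: v0=E3 v1=E4 v2=B4 (P5)
bar 1: v0=F3 v1=D4 v2=C5 (P5)
bar 2: v0=E3 v1=C4 v2=G4 (m3)
bar 3: v0=D3 v1=C4 v2=F4 (m3)
bar 4: v0=C3 v1=E3 v2=E4 (M3)
bar 5: v0=D3 v1=B3 v2=F4 (m3)
bar 6: v0=E3 v1=E4 v2=B4 (P5)
  R1 @ bar1.0: E3/B4 P5 -> F3/C5 P5 similar
  R2 @ bar2.0: D4/C5 m7 -> C4/G4 P5 similar
  R4 @ bar3.0: D3/C4 m7 untreated
  R2 @ bar4.0: C4/F4 P4 -> E3/E4 P8 similar
  R2 @ bar6.0: D3/B3 M6 -> E3/E4 P8 similar
  R2 @ bar6.0: D3/F4 m3 -> E3/B4 P5 similar
  R2 @ bar6.0: B3/F4 TT -> E4/B4 P5 similar
  R7 @ bar6.0: F4->B4 leap 6st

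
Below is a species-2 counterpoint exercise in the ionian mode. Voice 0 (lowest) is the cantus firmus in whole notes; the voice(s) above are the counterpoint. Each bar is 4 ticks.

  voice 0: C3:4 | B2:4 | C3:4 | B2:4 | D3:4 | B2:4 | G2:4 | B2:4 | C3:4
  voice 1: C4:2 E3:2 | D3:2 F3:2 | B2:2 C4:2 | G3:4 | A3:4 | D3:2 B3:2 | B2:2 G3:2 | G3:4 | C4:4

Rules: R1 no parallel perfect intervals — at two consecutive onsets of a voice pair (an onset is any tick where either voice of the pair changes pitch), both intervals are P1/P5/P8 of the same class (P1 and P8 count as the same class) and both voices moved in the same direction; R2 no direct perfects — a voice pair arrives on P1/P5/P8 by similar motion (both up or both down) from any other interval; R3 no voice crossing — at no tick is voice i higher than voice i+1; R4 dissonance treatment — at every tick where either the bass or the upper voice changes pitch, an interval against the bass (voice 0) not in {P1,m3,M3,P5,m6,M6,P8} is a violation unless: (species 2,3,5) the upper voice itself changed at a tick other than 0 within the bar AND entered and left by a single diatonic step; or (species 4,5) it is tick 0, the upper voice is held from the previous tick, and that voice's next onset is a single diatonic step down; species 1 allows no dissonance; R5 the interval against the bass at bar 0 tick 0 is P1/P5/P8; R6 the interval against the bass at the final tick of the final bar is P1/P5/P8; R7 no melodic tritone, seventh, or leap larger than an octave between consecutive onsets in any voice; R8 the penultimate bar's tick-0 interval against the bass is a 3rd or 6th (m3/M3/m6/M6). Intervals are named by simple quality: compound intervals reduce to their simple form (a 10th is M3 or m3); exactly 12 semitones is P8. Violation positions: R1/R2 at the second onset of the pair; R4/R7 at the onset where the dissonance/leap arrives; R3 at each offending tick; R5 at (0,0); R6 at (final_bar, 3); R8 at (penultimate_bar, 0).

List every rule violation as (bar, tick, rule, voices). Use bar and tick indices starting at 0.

bar 0: v0=C3 v1=C4 downbeat P8
bar 1: v0=B2 v1=D3 downbeat m3
bar 2: v0=C3 v1=B2 downbeat m2
bar 3: v0=B2 v1=G3 downbeat m6
bar 4: v0=D3 v1=A3 downbeat P5
bar 5: v0=B2 v1=D3 downbeat m3
bar 6: v0=G2 v1=B2 downbeat M3
bar 7: v0=B2 v1=G3 downbeat m6
bar 8: v0=C3 v1=C4 downbeat P8
  -> R4 @ bar 1 tick 2 v(0, 1): B2/F3 TT untreated
  -> R3 @ bar 2 tick 0 v(0, 1): C3 above B2
  -> R4 @ bar 2 tick 0 v(0, 1): C3/B2 m2 untreated
  -> R7 @ bar 2 tick 0 v(1,): F3->B2 leap 6st
  -> R3 @ bar 2 tick 1 v(0, 1): C3 above B2
  -> R7 @ bar 2 tick 2 v(1,): B2->C4 leap 13st
  -> R2 @ bar 4 tick 0 v(0, 1): B2/G3 m6 -> D3/A3 P5 similar
  -> R2 @ bar 8 tick 0 v(0, 1): B2/G3 m6 -> C3/C4 P8 similar

(1, 2, R4, (0, 1))
(2, 0, R3, (0, 1))
(2, 0, R4, (0, 1))
(2, 0, R7, (1,))
(2, 1, R3, (0, 1))
(2, 2, R7, (1,))
(4, 0, R2, (0, 1))
(8, 0, R2, (0, 1))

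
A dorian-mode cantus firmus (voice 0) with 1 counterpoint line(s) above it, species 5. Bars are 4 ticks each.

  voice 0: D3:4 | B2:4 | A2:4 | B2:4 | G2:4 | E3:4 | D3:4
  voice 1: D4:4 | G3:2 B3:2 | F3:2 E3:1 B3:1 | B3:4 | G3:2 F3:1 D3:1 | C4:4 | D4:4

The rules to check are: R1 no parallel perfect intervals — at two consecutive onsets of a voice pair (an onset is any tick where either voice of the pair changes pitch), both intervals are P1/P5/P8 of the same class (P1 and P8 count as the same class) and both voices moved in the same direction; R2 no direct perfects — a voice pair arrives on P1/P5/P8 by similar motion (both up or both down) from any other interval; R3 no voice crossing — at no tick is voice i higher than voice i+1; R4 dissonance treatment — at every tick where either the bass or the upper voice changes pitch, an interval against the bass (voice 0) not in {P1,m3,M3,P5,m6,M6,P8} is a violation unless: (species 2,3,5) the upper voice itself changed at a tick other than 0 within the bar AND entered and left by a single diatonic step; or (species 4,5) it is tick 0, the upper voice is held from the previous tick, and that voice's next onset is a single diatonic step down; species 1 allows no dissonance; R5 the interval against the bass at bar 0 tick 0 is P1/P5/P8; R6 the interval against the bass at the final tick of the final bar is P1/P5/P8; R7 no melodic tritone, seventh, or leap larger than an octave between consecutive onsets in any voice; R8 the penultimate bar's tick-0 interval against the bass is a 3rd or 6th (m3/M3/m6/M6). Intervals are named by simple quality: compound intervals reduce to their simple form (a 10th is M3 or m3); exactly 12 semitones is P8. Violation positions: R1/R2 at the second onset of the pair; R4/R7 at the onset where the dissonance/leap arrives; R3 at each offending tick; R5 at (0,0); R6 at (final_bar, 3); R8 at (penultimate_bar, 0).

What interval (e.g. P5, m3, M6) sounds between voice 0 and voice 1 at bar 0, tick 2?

P8

voice 0=D3 voice 1=D4 -> P8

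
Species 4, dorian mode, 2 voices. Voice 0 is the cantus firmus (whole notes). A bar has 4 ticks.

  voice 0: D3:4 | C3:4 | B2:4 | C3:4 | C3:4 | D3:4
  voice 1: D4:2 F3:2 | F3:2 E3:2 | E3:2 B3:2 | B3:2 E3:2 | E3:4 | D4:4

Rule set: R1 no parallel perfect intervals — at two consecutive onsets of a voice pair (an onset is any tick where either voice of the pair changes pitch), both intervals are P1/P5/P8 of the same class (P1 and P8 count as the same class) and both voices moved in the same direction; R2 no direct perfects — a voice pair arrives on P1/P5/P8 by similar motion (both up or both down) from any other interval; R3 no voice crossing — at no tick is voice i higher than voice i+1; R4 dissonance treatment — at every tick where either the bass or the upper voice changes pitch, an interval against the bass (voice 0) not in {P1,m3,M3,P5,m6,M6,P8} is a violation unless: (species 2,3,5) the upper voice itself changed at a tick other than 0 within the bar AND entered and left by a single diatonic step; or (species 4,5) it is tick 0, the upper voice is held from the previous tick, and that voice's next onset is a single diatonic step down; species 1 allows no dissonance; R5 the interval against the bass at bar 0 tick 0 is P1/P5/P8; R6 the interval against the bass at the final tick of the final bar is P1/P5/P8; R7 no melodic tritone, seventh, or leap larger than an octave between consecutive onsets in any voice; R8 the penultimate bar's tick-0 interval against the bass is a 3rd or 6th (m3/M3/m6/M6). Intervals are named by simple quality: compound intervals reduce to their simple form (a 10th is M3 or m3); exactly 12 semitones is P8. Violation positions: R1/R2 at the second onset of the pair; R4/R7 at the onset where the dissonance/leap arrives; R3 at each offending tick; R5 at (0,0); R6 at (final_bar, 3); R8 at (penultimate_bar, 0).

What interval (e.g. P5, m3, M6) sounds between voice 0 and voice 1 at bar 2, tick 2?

voice 0=B2 voice 1=B3 -> P8

P8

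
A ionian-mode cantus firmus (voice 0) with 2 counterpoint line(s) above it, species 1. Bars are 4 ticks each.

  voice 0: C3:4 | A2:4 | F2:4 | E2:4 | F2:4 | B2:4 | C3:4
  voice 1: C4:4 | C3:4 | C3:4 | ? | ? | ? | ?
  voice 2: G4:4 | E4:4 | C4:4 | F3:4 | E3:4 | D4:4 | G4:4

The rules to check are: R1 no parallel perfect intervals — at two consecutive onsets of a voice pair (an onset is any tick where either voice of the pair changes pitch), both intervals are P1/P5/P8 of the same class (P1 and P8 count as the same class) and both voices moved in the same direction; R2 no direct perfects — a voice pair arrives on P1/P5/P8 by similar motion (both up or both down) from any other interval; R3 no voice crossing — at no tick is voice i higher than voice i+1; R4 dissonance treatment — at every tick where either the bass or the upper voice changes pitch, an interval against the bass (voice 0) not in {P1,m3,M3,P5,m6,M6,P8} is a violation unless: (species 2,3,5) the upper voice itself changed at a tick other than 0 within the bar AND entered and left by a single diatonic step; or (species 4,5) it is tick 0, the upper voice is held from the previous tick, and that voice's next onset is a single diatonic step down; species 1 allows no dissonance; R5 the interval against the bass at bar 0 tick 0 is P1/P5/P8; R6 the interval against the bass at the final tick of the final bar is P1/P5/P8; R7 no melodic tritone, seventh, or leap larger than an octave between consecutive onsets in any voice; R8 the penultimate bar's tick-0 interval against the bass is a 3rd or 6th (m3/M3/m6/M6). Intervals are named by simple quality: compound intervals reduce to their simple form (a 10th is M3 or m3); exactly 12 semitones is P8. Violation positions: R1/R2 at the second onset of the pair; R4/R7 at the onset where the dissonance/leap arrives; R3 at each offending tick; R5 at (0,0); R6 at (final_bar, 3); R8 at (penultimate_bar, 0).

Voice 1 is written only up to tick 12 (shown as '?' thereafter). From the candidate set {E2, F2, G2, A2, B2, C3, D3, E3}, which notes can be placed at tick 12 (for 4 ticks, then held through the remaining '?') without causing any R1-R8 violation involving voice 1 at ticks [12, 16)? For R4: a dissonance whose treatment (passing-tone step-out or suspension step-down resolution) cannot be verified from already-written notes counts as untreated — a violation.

{C3, E3, G2}

E2: violates R2
F2: violates R1,R4
G2: legal
A2: violates R4
B2: violates R1
C3: legal
D3: violates R4
E3: legal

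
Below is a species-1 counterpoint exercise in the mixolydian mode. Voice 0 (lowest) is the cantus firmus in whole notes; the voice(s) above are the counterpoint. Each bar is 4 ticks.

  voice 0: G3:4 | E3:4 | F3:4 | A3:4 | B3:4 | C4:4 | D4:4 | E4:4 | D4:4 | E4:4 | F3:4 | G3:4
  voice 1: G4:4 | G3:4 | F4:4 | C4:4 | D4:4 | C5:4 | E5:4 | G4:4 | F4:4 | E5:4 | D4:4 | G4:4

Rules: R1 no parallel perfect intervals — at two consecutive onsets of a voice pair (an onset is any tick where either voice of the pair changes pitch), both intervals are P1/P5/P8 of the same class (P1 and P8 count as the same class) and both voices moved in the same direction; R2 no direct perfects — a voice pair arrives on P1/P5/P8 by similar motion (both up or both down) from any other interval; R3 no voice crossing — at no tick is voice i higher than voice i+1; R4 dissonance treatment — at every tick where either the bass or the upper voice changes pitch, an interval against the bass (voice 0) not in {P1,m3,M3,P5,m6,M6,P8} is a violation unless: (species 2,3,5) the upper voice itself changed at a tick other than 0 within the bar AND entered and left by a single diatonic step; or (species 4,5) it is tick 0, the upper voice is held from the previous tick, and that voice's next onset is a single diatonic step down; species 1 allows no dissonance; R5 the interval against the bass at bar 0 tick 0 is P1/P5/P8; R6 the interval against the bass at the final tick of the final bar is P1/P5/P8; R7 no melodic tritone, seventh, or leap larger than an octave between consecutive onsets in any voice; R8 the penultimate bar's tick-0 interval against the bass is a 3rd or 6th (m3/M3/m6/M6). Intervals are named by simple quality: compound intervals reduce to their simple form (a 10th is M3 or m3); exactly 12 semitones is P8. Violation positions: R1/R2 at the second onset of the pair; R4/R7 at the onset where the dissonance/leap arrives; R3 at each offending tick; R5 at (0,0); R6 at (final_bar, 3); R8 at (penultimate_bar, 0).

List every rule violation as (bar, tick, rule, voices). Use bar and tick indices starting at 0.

bar 0: v0=G3 v1=G4 downbeat P8
bar 1: v0=E3 v1=G3 downbeat m3
bar 2: v0=F3 v1=F4 downbeat P8
bar 3: v0=A3 v1=C4 downbeat m3
bar 4: v0=B3 v1=D4 downbeat m3
bar 5: v0=C4 v1=C5 downbeat P8
bar 6: v0=D4 v1=E5 downbeat M2
bar 7: v0=E4 v1=G4 downbeat m3
bar 8: v0=D4 v1=F4 downbeat m3
bar 9: v0=E4 v1=E5 downbeat P8
bar 10: v0=F3 v1=D4 downbeat M6
bar 11: v0=G3 v1=G4 downbeat P8
  -> R2 @ bar 2 tick 0 v(0, 1): E3/G3 m3 -> F3/F4 P8 similar
  -> R7 @ bar 2 tick 0 v(1,): G3->F4 leap 10st
  -> R2 @ bar 5 tick 0 v(0, 1): B3/D4 m3 -> C4/C5 P8 similar
  -> R7 @ bar 5 tick 0 v(1,): D4->C5 leap 10st
  -> R4 @ bar 6 tick 0 v(0, 1): D4/E5 M2 untreated
  -> R2 @ bar 9 tick 0 v(0, 1): D4/F4 m3 -> E4/E5 P8 similar
  -> R7 @ bar 9 tick 0 v(1,): F4->E5 leap 11st
  -> R7 @ bar 10 tick 0 v(0,): E4->F3 leap 11st
  -> R7 @ bar 10 tick 0 v(1,): E5->D4 leap 14st
  -> R2 @ bar 11 tick 0 v(0, 1): F3/D4 M6 -> G3/G4 P8 similar

(2, 0, R2, (0, 1))
(2, 0, R7, (1,))
(5, 0, R2, (0, 1))
(5, 0, R7, (1,))
(6, 0, R4, (0, 1))
(9, 0, R2, (0, 1))
(9, 0, R7, (1,))
(10, 0, R7, (0,))
(10, 0, R7, (1,))
(11, 0, R2, (0, 1))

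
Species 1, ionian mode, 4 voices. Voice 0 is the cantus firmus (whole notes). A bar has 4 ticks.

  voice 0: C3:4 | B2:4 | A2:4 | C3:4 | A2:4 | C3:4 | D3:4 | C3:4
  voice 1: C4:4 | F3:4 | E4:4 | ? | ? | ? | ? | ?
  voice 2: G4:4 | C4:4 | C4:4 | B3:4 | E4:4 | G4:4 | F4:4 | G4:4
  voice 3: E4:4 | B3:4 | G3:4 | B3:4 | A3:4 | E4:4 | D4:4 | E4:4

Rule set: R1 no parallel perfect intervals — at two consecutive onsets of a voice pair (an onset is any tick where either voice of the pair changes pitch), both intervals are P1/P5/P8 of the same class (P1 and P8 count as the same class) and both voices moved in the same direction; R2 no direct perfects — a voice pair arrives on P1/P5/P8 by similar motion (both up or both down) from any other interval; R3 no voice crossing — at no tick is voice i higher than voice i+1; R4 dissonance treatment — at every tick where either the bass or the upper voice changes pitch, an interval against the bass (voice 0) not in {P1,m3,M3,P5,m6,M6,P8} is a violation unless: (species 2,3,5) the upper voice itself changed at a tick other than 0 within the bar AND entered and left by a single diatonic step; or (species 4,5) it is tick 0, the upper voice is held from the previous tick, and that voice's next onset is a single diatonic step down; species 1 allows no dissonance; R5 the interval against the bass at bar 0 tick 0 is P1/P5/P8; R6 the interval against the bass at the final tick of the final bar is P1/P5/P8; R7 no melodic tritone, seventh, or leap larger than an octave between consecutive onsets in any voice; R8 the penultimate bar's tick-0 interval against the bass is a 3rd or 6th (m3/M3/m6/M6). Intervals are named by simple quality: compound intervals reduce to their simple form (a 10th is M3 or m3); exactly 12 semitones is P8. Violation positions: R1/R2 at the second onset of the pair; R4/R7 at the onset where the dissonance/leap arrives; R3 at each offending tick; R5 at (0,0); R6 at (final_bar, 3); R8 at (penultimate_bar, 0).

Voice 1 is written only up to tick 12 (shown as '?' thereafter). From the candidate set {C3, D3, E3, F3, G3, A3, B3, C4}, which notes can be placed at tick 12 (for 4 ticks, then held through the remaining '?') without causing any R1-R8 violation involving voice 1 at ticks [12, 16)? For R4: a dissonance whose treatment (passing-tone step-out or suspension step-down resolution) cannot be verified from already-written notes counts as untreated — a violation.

{A3, G3}

C3: violates R7
D3: violates R4,R7
E3: violates R2
F3: violates R4,R7
G3: legal
A3: legal
B3: violates R2,R4
C4: violates R3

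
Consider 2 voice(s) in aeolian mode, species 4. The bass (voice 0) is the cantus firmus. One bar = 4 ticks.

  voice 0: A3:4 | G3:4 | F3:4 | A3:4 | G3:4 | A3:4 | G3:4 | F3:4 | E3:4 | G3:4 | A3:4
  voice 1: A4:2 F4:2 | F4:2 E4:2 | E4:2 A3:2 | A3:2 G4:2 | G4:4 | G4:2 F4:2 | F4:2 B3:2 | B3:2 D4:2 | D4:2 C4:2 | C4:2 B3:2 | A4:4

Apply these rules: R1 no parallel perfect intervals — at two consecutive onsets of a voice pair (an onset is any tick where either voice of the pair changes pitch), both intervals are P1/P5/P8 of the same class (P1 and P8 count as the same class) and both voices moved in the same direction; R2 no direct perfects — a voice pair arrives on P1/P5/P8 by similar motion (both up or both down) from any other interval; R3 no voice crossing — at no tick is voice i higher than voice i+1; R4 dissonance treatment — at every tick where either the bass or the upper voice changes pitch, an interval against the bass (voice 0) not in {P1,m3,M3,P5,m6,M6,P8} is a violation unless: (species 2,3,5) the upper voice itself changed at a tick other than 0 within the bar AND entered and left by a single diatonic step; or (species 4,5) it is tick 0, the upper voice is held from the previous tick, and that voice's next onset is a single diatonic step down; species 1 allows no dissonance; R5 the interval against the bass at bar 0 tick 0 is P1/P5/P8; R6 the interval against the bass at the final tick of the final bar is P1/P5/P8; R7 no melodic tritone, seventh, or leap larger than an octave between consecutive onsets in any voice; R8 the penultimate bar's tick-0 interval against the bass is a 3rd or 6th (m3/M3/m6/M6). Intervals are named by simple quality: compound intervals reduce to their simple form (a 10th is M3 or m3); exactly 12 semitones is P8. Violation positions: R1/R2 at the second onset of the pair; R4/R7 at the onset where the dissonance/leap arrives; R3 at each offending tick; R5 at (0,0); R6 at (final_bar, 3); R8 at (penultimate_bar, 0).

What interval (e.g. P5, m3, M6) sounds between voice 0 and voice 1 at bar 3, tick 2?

m7

voice 0=A3 voice 1=G4 -> m7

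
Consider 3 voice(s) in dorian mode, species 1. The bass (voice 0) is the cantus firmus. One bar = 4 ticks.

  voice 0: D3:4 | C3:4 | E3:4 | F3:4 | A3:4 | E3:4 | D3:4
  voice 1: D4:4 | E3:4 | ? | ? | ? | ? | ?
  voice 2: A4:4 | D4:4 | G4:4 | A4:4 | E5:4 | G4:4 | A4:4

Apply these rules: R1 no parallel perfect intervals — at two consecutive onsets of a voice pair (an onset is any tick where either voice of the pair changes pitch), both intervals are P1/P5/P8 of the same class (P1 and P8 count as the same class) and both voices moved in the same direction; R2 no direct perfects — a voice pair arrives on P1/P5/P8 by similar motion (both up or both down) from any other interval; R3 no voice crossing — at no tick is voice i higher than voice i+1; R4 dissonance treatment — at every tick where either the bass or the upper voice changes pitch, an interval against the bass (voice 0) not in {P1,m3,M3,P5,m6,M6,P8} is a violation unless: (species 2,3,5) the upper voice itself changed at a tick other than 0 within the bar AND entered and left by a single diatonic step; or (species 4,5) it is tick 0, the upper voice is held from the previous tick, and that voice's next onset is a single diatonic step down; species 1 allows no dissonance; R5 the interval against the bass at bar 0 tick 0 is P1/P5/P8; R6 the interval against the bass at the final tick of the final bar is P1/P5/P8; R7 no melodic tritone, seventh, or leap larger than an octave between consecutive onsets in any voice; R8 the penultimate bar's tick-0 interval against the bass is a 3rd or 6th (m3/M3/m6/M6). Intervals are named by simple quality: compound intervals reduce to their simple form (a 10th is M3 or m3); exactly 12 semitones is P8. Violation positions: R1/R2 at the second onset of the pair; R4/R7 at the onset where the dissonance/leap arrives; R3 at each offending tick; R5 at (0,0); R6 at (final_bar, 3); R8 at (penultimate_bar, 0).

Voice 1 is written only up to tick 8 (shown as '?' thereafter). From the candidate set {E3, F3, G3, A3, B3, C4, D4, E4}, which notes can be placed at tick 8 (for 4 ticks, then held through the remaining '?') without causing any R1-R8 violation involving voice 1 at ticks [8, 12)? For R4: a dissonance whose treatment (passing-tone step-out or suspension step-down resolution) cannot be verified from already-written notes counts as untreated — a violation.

E3: legal
F3: violates R4
G3: violates R2
A3: violates R4
B3: violates R2
C4: violates R2
D4: violates R4,R7
E4: violates R2

{E3}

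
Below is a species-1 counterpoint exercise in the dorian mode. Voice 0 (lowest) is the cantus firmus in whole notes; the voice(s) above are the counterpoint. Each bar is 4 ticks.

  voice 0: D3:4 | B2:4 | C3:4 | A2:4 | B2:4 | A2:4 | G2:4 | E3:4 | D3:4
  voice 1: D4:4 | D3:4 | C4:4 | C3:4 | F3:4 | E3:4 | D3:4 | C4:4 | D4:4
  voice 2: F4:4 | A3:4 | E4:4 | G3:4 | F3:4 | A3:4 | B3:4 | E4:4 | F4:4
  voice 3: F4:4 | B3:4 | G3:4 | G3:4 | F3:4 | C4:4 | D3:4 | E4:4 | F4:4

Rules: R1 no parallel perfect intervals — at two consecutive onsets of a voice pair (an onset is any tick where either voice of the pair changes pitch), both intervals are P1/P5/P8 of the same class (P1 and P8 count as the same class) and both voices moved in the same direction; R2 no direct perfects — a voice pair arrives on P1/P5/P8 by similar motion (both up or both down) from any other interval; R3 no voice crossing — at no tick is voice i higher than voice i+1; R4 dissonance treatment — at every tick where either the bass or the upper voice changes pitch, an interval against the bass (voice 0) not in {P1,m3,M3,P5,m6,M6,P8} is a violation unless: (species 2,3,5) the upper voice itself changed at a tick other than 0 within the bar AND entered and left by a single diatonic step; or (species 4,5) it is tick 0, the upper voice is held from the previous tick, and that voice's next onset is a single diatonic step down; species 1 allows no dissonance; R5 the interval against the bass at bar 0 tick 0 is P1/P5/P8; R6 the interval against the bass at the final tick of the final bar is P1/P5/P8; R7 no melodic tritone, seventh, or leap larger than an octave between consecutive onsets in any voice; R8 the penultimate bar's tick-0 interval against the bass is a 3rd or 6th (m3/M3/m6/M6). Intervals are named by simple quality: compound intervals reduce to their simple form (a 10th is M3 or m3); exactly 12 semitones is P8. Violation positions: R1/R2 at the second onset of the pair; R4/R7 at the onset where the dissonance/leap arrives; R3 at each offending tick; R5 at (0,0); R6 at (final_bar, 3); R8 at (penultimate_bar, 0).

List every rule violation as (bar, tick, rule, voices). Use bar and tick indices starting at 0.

(0, 0, R5, (0, 2))
(0, 0, R5, (0, 3))
(1, 0, R2, (0, 3))
(1, 0, R2, (1, 2))
(1, 0, R4, (0, 2))
(1, 0, R7, (3,))
(2, 0, R2, (0, 1))
(2, 0, R3, (2, 3))
(2, 0, R7, (1,))
(2, 1, R3, (2, 3))
(2, 2, R3, (2, 3))
(2, 3, R3, (2, 3))
(3, 0, R2, (1, 2))
(3, 0, R4, (0, 2))
(3, 0, R4, (0, 3))
(4, 0, R1, (2, 3))
(4, 0, R4, (0, 1))
(4, 0, R4, (0, 2))
(4, 0, R4, (0, 3))
(5, 0, R2, (0, 1))
(6, 0, R1, (0, 1))
(6, 0, R2, (0, 3))
(6, 0, R2, (1, 3))
(6, 0, R3, (2, 3))
(6, 0, R7, (3,))
(6, 1, R3, (2, 3))
(6, 2, R3, (2, 3))
(6, 3, R3, (2, 3))
(7, 0, R2, (0, 2))
(7, 0, R2, (0, 3))
(7, 0, R2, (2, 3))
(7, 0, R7, (1,))
(7, 0, R7, (3,))
(7, 0, R8, (0, 2))
(7, 0, R8, (0, 3))
(8, 0, R1, (2, 3))
(8, 3, R6, (0, 2))
(8, 3, R6, (0, 3))

bar 0: v0=D3 v1=D4 v2=F4 v3=F4 downbeat m3
bar 1: v0=B2 v1=D3 v2=A3 v3=B3 downbeat P8
bar 2: v0=C3 v1=C4 v2=E4 v3=G3 downbeat P5
bar 3: v0=A2 v1=C3 v2=G3 v3=G3 downbeat m7
bar 4: v0=B2 v1=F3 v2=F3 v3=F3 downbeat TT
bar 5: v0=A2 v1=E3 v2=A3 v3=C4 downbeat m3
bar 6: v0=G2 v1=D3 v2=B3 v3=D3 downbeat P5
bar 7: v0=E3 v1=C4 v2=E4 v3=E4 downbeat P8
bar 8: v0=D3 v1=D4 v2=F4 v3=F4 downbeat m3
  -> R5 @ bar 0 tick 0 v(0, 2): opens on m3
  -> R5 @ bar 0 tick 0 v(0, 3): opens on m3
  -> R2 @ bar 1 tick 0 v(0, 3): D3/F4 m3 -> B2/B3 P8 similar
  -> R2 @ bar 1 tick 0 v(1, 2): D4/F4 m3 -> D3/A3 P5 similar
  -> R4 @ bar 1 tick 0 v(0, 2): B2/A3 m7 untreated
  -> R7 @ bar 1 tick 0 v(3,): F4->B3 leap 6st
  -> R2 @ bar 2 tick 0 v(0, 1): B2/D3 m3 -> C3/C4 P8 similar
  -> R3 @ bar 2 tick 0 v(2, 3): E4 above G3
  -> R7 @ bar 2 tick 0 v(1,): D3->C4 leap 10st
  -> R3 @ bar 2 tick 1 v(2, 3): E4 above G3
  -> R3 @ bar 2 tick 2 v(2, 3): E4 above G3
  -> R3 @ bar 2 tick 3 v(2, 3): E4 above G3
  -> R2 @ bar 3 tick 0 v(1, 2): C4/E4 M3 -> C3/G3 P5 similar
  -> R4 @ bar 3 tick 0 v(0, 2): A2/G3 m7 untreated
  -> R4 @ bar 3 tick 0 v(0, 3): A2/G3 m7 untreated
  -> R1 @ bar 4 tick 0 v(2, 3): G3/G3 P1 -> F3/F3 P1 similar
  -> R4 @ bar 4 tick 0 v(0, 1): B2/F3 TT untreated
  -> R4 @ bar 4 tick 0 v(0, 2): B2/F3 TT untreated
  -> R4 @ bar 4 tick 0 v(0, 3): B2/F3 TT untreated
  -> R2 @ bar 5 tick 0 v(0, 1): B2/F3 TT -> A2/E3 P5 similar
  -> R1 @ bar 6 tick 0 v(0, 1): A2/E3 P5 -> G2/D3 P5 similar
  -> R2 @ bar 6 tick 0 v(0, 3): A2/C4 m3 -> G2/D3 P5 similar
  -> R2 @ bar 6 tick 0 v(1, 3): E3/C4 m6 -> D3/D3 P1 similar
  -> R3 @ bar 6 tick 0 v(2, 3): B3 above D3
  -> R7 @ bar 6 tick 0 v(3,): C4->D3 leap 10st
  -> R3 @ bar 6 tick 1 v(2, 3): B3 above D3
  -> R3 @ bar 6 tick 2 v(2, 3): B3 above D3
  -> R3 @ bar 6 tick 3 v(2, 3): B3 above D3
  -> R2 @ bar 7 tick 0 v(0, 2): G2/B3 M3 -> E3/E4 P8 similar
  -> R2 @ bar 7 tick 0 v(0, 3): G2/D3 P5 -> E3/E4 P8 similar
  -> R2 @ bar 7 tick 0 v(2, 3): B3/D3 M6 -> E4/E4 P1 similar
  -> R7 @ bar 7 tick 0 v(1,): D3->C4 leap 10st
  -> R7 @ bar 7 tick 0 v(3,): D3->E4 leap 14st
  -> R8 @ bar 7 tick 0 v(0, 2): penult P8 not 3rd/6th
  -> R8 @ bar 7 tick 0 v(0, 3): penult P8 not 3rd/6th
  -> R1 @ bar 8 tick 0 v(2, 3): E4/E4 P1 -> F4/F4 P1 similar
  -> R6 @ bar 8 tick 3 v(0, 2): closes on m3
  -> R6 @ bar 8 tick 3 v(0, 3): closes on m3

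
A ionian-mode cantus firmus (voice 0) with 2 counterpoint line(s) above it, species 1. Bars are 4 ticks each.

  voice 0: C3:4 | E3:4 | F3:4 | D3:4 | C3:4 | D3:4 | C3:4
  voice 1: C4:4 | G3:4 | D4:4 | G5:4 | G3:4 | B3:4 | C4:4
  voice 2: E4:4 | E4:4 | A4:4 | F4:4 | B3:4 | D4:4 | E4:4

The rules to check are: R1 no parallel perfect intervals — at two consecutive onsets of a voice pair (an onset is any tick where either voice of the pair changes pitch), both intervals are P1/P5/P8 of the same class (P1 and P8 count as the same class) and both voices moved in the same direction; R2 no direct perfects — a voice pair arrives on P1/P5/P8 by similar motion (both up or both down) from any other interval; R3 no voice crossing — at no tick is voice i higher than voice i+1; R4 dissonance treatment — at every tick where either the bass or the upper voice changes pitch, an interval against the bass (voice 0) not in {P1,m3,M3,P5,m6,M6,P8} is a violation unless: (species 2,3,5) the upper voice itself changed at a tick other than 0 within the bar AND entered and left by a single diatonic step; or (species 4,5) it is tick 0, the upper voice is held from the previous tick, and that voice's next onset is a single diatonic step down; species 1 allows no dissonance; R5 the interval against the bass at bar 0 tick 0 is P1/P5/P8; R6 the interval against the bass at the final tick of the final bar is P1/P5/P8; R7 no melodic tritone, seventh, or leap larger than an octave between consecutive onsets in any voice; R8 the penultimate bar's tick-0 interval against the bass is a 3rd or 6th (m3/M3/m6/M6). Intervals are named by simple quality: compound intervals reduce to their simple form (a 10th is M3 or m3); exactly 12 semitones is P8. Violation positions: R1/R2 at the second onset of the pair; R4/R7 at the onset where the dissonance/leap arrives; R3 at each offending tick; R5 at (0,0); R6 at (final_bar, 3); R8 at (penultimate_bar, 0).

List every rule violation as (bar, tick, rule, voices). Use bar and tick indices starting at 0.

bar 0: v0=C3 v1=C4 v2=E4 downbeat M3
bar 1: v0=E3 v1=G3 v2=E4 downbeat P8
bar 2: v0=F3 v1=D4 v2=A4 downbeat M3
bar 3: v0=D3 v1=G5 v2=F4 downbeat m3
bar 4: v0=C3 v1=G3 v2=B3 downbeat M7
bar 5: v0=D3 v1=B3 v2=D4 downbeat P8
bar 6: v0=C3 v1=C4 v2=E4 downbeat M3
  -> R5 @ bar 0 tick 0 v(0, 2): opens on M3
  -> R2 @ bar 2 tick 0 v(1, 2): G3/E4 M6 -> D4/A4 P5 similar
  -> R3 @ bar 3 tick 0 v(1, 2): G5 above F4
  -> R4 @ bar 3 tick 0 v(0, 1): D3/G5 P4 untreated
  -> R7 @ bar 3 tick 0 v(1,): D4->G5 leap 17st
  -> R3 @ bar 3 tick 1 v(1, 2): G5 above F4
  -> R3 @ bar 3 tick 2 v(1, 2): G5 above F4
  -> R3 @ bar 3 tick 3 v(1, 2): G5 above F4
  -> R2 @ bar 4 tick 0 v(0, 1): D3/G5 P4 -> C3/G3 P5 similar
  -> R4 @ bar 4 tick 0 v(0, 2): C3/B3 M7 untreated
  -> R7 @ bar 4 tick 0 v(1,): G5->G3 leap 24st
  -> R7 @ bar 4 tick 0 v(2,): F4->B3 leap 6st
  -> R2 @ bar 5 tick 0 v(0, 2): C3/B3 M7 -> D3/D4 P8 similar
  -> R8 @ bar 5 tick 0 v(0, 2): penult P8 not 3rd/6th
  -> R6 @ bar 6 tick 3 v(0, 2): closes on M3

(0, 0, R5, (0, 2))
(2, 0, R2, (1, 2))
(3, 0, R3, (1, 2))
(3, 0, R4, (0, 1))
(3, 0, R7, (1,))
(3, 1, R3, (1, 2))
(3, 2, R3, (1, 2))
(3, 3, R3, (1, 2))
(4, 0, R2, (0, 1))
(4, 0, R4, (0, 2))
(4, 0, R7, (1,))
(4, 0, R7, (2,))
(5, 0, R2, (0, 2))
(5, 0, R8, (0, 2))
(6, 3, R6, (0, 2))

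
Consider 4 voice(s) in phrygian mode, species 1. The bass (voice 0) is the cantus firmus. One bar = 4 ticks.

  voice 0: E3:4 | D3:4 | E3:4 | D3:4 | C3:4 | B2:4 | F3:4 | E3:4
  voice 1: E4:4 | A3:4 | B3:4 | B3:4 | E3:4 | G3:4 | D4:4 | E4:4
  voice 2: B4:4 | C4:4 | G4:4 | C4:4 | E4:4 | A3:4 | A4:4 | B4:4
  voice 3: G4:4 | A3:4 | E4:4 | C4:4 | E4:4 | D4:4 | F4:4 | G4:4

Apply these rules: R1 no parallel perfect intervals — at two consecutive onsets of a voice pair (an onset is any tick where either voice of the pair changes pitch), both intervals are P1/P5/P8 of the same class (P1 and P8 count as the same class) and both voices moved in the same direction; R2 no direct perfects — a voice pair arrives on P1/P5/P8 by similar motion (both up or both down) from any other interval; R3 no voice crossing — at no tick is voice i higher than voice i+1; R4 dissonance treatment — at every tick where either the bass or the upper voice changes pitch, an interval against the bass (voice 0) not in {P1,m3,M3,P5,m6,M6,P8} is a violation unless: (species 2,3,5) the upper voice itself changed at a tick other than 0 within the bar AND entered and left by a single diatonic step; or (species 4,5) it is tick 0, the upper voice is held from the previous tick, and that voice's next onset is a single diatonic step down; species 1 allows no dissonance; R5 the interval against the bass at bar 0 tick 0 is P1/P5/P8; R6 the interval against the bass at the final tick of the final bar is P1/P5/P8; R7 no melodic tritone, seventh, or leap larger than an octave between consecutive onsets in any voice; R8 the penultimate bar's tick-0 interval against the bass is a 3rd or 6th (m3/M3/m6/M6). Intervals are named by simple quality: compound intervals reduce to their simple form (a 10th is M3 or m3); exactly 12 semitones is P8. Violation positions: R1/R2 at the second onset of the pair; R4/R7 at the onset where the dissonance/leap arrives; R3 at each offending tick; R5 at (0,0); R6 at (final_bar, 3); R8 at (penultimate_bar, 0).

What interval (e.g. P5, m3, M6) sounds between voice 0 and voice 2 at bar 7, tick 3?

P5

voice 0=E3 voice 2=B4 -> P5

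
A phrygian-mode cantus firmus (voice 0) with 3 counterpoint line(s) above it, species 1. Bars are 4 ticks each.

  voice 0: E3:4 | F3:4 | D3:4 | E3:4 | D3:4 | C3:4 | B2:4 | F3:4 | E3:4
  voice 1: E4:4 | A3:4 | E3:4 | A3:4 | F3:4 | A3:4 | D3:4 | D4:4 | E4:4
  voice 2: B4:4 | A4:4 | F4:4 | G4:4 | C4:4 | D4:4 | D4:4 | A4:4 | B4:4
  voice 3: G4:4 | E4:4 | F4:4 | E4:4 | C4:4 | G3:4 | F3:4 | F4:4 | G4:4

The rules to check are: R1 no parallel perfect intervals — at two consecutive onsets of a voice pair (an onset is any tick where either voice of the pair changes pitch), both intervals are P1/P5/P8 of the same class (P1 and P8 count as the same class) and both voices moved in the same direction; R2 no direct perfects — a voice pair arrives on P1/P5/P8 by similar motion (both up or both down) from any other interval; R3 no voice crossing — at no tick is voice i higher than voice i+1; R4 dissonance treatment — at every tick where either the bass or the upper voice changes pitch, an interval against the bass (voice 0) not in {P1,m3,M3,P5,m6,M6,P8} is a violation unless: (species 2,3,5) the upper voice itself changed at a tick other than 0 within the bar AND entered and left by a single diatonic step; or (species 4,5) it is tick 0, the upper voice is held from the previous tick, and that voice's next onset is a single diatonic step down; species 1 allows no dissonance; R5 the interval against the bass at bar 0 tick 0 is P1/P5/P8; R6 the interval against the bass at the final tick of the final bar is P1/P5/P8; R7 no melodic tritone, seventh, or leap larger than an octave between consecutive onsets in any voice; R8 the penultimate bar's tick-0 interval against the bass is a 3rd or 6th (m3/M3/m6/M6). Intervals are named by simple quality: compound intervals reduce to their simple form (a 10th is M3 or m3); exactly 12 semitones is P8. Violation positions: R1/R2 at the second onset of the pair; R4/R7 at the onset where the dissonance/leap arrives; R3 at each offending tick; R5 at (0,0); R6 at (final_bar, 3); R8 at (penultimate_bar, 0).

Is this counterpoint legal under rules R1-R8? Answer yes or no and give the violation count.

No (48 violations)

bar 0: v0=E3 v1=E4 v2=B4 v3=G4 (m3)
bar 1: v0=F3 v1=A3 v2=A4 v3=E4 (M7)
bar 2: v0=D3 v1=E3 v2=F4 v3=F4 (m3)
bar 3: v0=E3 v1=A3 v2=G4 v3=E4 (P8)
bar 4: v0=D3 v1=F3 v2=C4 v3=C4 (m7)
bar 5: v0=C3 v1=A3 v2=D4 v3=G3 (P5)
bar 6: v0=B2 v1=D3 v2=D4 v3=F3 (TT)
bar 7: v0=F3 v1=D4 v2=A4 v3=F4 (P8)
bar 8: v0=E3 v1=E4 v2=B4 v3=G4 (m3)
  R3 @ bar0.0: B4 above G4
  R5 @ bar0.0: opens on m3
  R3 @ bar0.1: B4 above G4
  R3 @ bar0.2: B4 above G4
  R3 @ bar0.3: B4 above G4
  R2 @ bar1.0: E4/B4 P5 -> A3/A4 P8 similar
  R2 @ bar1.0: E4/G4 m3 -> A3/E4 P5 similar
  R3 @ bar1.0: A4 above E4
  R4 @ bar1.0: F3/E4 M7 untreated
  R3 @ bar1.1: A4 above E4
  R3 @ bar1.2: A4 above E4
  R3 @ bar1.3: A4 above E4
  R4 @ bar2.0: D3/E3 M2 untreated
  R3 @ bar3.0: G4 above E4
  R4 @ bar3.0: E3/A3 P4 untreated
  R3 @ bar3.1: G4 above E4
  R3 @ bar3.2: G4 above E4
  R3 @ bar3.3: G4 above E4
  R1 @ bar4.0: A3/E4 P5 -> F3/C4 P5 similar
  R2 @ bar4.0: A3/G4 m7 -> F3/C4 P5 similar
  R2 @ bar4.0: G4/E4 m3 -> C4/C4 P1 similar
  R4 @ bar4.0: D3/C4 m7 untreated
  R4 @ bar4.0: D3/C4 m7 untreated
  R2 @ bar5.0: D3/C4 m7 -> C3/G3 P5 similar
  R3 @ bar5.0: D4 above G3
  R4 @ bar5.0: C3/D4 M2 untreated
  R3 @ bar5.1: D4 above G3
  R3 @ bar5.2: D4 above G3
  R3 @ bar5.3: D4 above G3
  R3 @ bar6.0: D4 above F3
  R4 @ bar6.0: B2/F3 TT untreated
  R3 @ bar6.1: D4 above F3
  R3 @ bar6.2: D4 above F3
  R3 @ bar6.3: D4 above F3
  R2 @ bar7.0: B2/F3 TT -> F3/F4 P8 similar
  R2 @ bar7.0: D3/D4 P8 -> D4/A4 P5 similar
  R3 @ bar7.0: A4 above F4
  R7 @ bar7.0: B2->F3 leap 6st
  R8 @ bar7.0: penult P8 not 3rd/6th
  R3 @ bar7.1: A4 above F4
  R3 @ bar7.2: A4 above F4
  R3 @ bar7.3: A4 above F4
  R1 @ bar8.0: D4/A4 P5 -> E4/B4 P5 similar
  R3 @ bar8.0: B4 above G4
  R3 @ bar8.1: B4 above G4
  R3 @ bar8.2: B4 above G4
  R3 @ bar8.3: B4 above G4
  R6 @ bar8.3: closes on m3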